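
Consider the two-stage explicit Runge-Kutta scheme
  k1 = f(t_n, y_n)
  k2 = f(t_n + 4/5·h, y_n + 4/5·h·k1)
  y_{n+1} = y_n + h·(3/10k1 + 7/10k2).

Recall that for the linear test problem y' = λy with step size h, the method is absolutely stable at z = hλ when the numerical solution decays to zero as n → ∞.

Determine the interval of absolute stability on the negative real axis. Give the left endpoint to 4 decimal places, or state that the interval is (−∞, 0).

On y'=λy, z=hλ:
  k1=λy_n ⇒ h·k1=z·y_n;  k2=λ(1+4/5z)y_n ⇒ h·k2=z(1+4/5z)y_n
  y_{n+1}/y_n = 1 + 3/10z + 7/10z(1+4/5z) = 1 + z + 14/25z²
  Hence R(z) = 1 + z + 14/25z².

Find x<0 with |R(x)|<1.
x=-0.49: |R|=0.6445
R=1: x+14/25x²=0 ⇒ x=−25/14=-1.7857; min R=1−1/(4·14/25)=0.5536>−1
Confirm numerically:
  x=-1.604: |R|=0.83678 <1
  x=-1.555: |R|=0.79909 <1
  x=-1.425: |R|=0.71215 <1
  x=-1.387: |R|=0.69031 <1
  x=-1.877: |R|=1.09595 >1
  x=-1.872: |R|=1.09046 >1
  x=-1.843: |R|=1.05912 >1
So |R|<1 on (-1.7857, 0).

z∈(-1.7857,0).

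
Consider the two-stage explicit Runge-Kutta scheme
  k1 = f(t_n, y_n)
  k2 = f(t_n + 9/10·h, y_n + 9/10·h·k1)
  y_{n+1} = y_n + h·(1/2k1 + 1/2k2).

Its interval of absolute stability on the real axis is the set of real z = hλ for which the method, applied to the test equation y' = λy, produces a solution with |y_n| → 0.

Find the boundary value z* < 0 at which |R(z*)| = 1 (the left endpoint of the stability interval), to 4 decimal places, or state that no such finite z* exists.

z* = -2.2222.

With y'=λy (z=hλ):
  k1=λy_n ⇒ h·k1=z·y_n;  k2=λ(1+9/10z)y_n ⇒ h·k2=z(1+9/10z)y_n
  y_{n+1}/y_n = 1 + 1/2z + 1/2z(1+9/10z) = 1 + z + 9/20z²
  ⇒ R(z) = 1 + z + 9/20z².

Boundary: |R(x)|=1, x<0.
x=-1.31: |R|=0.4622
R=1: x+9/20x²=0 ⇒ x=−20/9=-2.2222; min R=1−1/(4·9/20)=0.4444>−1
Confirm numerically:
  x=-1.541: |R|=0.52761 <1
  x=-1.512: |R|=0.51676 <1
  x=-1.049: |R|=0.44618 <1
  x=-2.572: |R|=1.40483 >1
  x=-2.485: |R|=1.29385 >1
So |R|<1 on (-2.2222, 0).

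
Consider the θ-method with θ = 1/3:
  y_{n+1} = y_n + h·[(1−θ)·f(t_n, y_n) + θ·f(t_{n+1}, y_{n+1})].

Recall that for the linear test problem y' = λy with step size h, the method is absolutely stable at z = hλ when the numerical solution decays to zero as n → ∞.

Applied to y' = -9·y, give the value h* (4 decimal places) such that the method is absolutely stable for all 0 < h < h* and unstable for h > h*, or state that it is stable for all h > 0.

(-6.0000,0); λ=-9 ⇒ h* = (6)/9 = 0.6667.

With y'=λy (z=hλ):
  y_{n+1} = y_n + z·[2/3·y_n + 1/3·y_{n+1}] ⇒ (1 − 1/3z)y_{n+1} = (1 + 2/3z)y_n
  ⇒ R(z) = (1 + 2/3z)/(1 − 1/3z).

Boundary: |R(x)|=1, x<0.
x=-1.73: |R|=0.0973
R=−1: 1+2/3x = −1+1/3x ⇒ -1/3x=2 ⇒ x=2/(-1/3)=-6.0000
Confirm numerically:
  x=-4.053: |R|=0.72395 <1
  x=-2.688: |R|=0.41772 <1
  x=-2.484: |R|=0.35886 <1
  x=-6.523: |R|=1.05492 >1
  x=-6.243: |R|=1.02629 >1
  x=-6.125: |R|=1.01370 >1
Interval (-6.0000, 0).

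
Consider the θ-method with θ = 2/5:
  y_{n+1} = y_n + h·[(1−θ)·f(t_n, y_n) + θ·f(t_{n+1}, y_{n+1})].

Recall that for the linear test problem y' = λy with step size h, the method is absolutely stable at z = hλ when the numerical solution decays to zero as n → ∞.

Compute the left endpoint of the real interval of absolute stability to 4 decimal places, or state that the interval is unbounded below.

left endpoint -10.0000.

Test eqn y'=λy, z=hλ:
  y_{n+1} = y_n + z·[3/5·y_n + 2/5·y_{n+1}] ⇒ (1 − 2/5z)y_{n+1} = (1 + 3/5z)y_n
  R(z) = (1 + 3/5z)/(1 − 2/5z).

Need |R(x)|<1, x<0.
x=-1.79: |R|=0.0431
R=−1: 1+3/5x = −1+2/5x ⇒ -1/5x=2 ⇒ x=2/(-1/5)=-10.0000
Confirm numerically:
  x=-9.753: |R|=0.98992 <1
  x=-8.913: |R|=0.95238 <1
  x=-5.322: |R|=0.70097 <1
  x=-4.997: |R|=0.66633 <1
  x=-10.330: |R|=1.01286 >1
  x=-10.271: |R|=1.01061 >1
Stable set (-10.0000, 0).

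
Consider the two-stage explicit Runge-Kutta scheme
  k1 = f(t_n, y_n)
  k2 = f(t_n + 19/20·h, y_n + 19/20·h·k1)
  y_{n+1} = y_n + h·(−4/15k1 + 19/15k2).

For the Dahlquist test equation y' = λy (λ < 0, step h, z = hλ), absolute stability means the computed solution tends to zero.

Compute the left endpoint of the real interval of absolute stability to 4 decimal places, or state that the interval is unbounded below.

Set f=λy, z=hλ:
  k1=λy_n ⇒ h·k1=z·y_n;  k2=λ(1+19/20z)y_n ⇒ h·k2=z(1+19/20z)y_n
  y_{n+1}/y_n = 1 − 4/15z + 19/15z(1+19/20z) = 1 + z + 361/300z²
  ⇒ R(z) = 1 + z + 361/300z².

Solve |R(x)|<1 on ℝ⁻.
x=-1.77: |R|=2.9999
R=1: x+361/300x²=0 ⇒ x=−300/361=-0.8310; min R=1−1/(4·361/300)=0.7922>−1
Confirm numerically:
  x=-0.776: |R|=0.94862 <1
  x=-0.599: |R|=0.83276 <1
  x=-0.366: |R|=0.79519 <1
  x=-1.066: |R|=1.30142 >1
  x=-1.005: |R|=1.21040 >1
  x=-0.954: |R|=1.14117 >1
Stable set (-0.8310, 0).

z* = -0.8310.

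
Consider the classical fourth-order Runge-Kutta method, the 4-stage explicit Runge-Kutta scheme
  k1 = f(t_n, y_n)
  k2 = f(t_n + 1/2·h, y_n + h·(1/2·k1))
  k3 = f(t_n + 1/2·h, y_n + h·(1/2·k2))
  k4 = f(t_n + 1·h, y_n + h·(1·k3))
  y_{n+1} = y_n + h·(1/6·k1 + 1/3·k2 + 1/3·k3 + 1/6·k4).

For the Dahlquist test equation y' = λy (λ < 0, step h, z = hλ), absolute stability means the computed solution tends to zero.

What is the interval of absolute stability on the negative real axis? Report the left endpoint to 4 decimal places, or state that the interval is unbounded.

Test eqn y'=λy, z=hλ:
  order 4, 4-stage ⇒ R(z)=1+z+z^2/2+z^3/6+z^4/24
  (e.g. R(-1.27)=0.30345, |R|=0.30345)

Boundary: |R(x)|=1, x<0.
x=-1.27: |R|=0.3034
|R(-2.85)|=1.1020 |R(-2.12)|=0.3808 |R(-0.93)|=0.3996
Bisect:
  x_lo=-3.3094 |R|=2.1238  x_hi=-0.1905 |R|=0.8265
  mid=-1.74998 |R|=0.27881 →hi
  mid=-2.52971 |R|=0.67825 →hi
  mid=-2.91957 |R|=1.22205 →lo
  mid=-2.72464 |R|=0.91233 →hi
  mid=-2.82210 |R|=1.05693 →lo
  mid=-2.77337 |R|=0.98217 →hi
  mid=-2.79774 |R|=1.01892 →lo
  mid=-2.78555 |R|=1.00039 →lo
  ...
  [-2.78536,-2.78517] ⇒ x*=-2.7853
So |R|<1 on (-2.7853, 0).

z∈(-2.7853,0).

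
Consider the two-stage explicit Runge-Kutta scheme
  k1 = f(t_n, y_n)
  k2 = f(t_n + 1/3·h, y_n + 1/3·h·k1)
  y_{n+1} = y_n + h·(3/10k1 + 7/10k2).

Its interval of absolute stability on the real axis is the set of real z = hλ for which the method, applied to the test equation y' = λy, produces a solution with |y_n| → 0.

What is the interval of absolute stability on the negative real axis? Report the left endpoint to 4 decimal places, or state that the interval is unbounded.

z∈(-4.2857,0).

Test eqn y'=λy, z=hλ:
  k1=λy_n ⇒ h·k1=z·y_n;  k2=λ(1+1/3z)y_n ⇒ h·k2=z(1+1/3z)y_n
  y_{n+1}/y_n = 1 + 3/10z + 7/10z(1+1/3z) = 1 + z + 7/30z²
  so R(z) = 1 + z + 7/30z².

Boundary: |R(x)|=1, x<0.
x=-1.33: |R|=0.0827
R=1: x+7/30x²=0 ⇒ x=−30/7=-4.2857; min R=1−1/(4·7/30)=-0.0714>−1
Confirm numerically:
  x=-3.271: |R|=0.22554 <1
  x=-3.262: |R|=0.22082 <1
  x=-2.157: |R|=0.07138 <1
  x=-4.851: |R|=1.63985 >1
  x=-4.589: |R|=1.32475 >1
Stable set (-4.2857, 0).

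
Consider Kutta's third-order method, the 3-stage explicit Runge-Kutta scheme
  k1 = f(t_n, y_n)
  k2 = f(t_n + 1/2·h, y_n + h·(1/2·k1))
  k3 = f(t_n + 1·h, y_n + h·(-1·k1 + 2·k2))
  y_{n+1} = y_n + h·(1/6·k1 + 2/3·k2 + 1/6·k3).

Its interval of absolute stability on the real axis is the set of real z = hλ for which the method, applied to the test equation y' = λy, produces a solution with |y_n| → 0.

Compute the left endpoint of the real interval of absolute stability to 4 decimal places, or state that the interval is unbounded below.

z* = -2.5127.

Set f=λy, z=hλ:
  order 3, 3-stage ⇒ R(z)=1+z+z^2/2+z^3/6
  (e.g. R(-1.52)=0.04990, |R|=0.04990)

Solve |R(x)|<1 on ℝ⁻.
x=-1.52: |R|=0.0499
|R(-1.66)|=0.0446 |R(-1.62)|=0.0164 |R(-0.67)|=0.5043
Bisect:
  x_lo=-2.8561 |R|=1.6604  x_hi=-0.2903 |R|=0.7478
  mid=-1.57316 |R|=0.01537 →hi
  mid=-2.21460 |R|=0.57261 →hi
  mid=-2.53533 |R|=1.03752 →lo
  mid=-2.37497 |R|=0.78739 →hi
  mid=-2.45515 |R|=0.90778 →hi
  mid=-2.49524 |R|=0.97145 →hi
  mid=-2.51528 |R|=1.00418 →lo
  mid=-2.50526 |R|=0.98774 →hi
  ...
  [-2.51278,-2.51262] ⇒ x*=-2.5127
Interval (-2.5127, 0).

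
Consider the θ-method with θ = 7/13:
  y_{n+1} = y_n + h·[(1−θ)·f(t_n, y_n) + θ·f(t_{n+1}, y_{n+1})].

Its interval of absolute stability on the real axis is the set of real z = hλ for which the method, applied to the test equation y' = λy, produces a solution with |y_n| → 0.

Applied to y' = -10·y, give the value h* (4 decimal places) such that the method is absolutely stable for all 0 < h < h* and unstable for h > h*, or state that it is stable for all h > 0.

unbounded; (−∞, 0). Any h>0 works for λ=-10.

With y'=λy (z=hλ):
  y_{n+1} = y_n + z·[6/13·y_n + 7/13·y_{n+1}] ⇒ (1 − 7/13z)y_{n+1} = (1 + 6/13z)y_n
  R(z) = (1 + 6/13z)/(1 − 7/13z).

Need |R(x)|<1, x<0.
x=-1.05: |R|=0.3292
x=-2: |R|=0.0370
x=-10: |R|=0.5663
x=-100: |R|=0.8233
θ=7/13≥1/2 ⇒ |1+6/13x|<|1−7/13x| ∀x<0 ⇒ unbounded interval.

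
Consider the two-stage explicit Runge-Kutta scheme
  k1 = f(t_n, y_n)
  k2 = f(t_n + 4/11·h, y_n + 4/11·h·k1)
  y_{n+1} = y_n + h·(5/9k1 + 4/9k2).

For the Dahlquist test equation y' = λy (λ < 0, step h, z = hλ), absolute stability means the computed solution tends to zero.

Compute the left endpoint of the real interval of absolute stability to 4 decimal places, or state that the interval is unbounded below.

Set f=λy, z=hλ:
  k1=λy_n ⇒ h·k1=z·y_n;  k2=λ(1+4/11z)y_n ⇒ h·k2=z(1+4/11z)y_n
  y_{n+1}/y_n = 1 + 5/9z + 4/9z(1+4/11z) = 1 + z + 16/99z²
  R(z) = 1 + z + 16/99z².

Solve |R(x)|<1 on ℝ⁻.
x=-1.66: |R|=0.2147
R=1: x+16/99x²=0 ⇒ x=−99/16=-6.1875; min R=1−1/(4·16/99)=-0.5469>−1
Confirm numerically:
  x=-4.741: |R|=0.10834 <1
  x=-4.211: |R|=0.34514 <1
  x=-3.851: |R|=0.45420 <1
  x=-6.404: |R|=1.22408 >1
  x=-6.208: |R|=1.02057 >1
So |R|<1 on (-6.1875, 0).

z* = -6.1875.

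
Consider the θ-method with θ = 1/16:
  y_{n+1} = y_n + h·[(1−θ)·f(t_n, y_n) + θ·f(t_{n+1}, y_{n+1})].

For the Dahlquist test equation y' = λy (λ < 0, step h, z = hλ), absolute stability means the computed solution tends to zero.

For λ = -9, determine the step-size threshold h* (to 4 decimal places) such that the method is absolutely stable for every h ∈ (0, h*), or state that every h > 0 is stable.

On y'=λy, z=hλ:
  y_{n+1} = y_n + z·[15/16·y_n + 1/16·y_{n+1}] ⇒ (1 − 1/16z)y_{n+1} = (1 + 15/16z)y_n
  Hence R(z) = (1 + 15/16z)/(1 − 1/16z).

Find x<0 with |R(x)|<1.
x=-1.46: |R|=0.3379
R=−1: 1+15/16x = −1+1/16x ⇒ -7/8x=2 ⇒ x=2/(-7/8)=-2.2857
Confirm numerically:
  x=-1.298: |R|=0.20060 <1
  x=-1.154: |R|=0.07637 <1
  x=-0.979: |R|=0.07745 <1
  x=-2.838: |R|=1.41045 >1
  x=-2.625: |R|=1.25503 >1
So |R|<1 on (-2.2857, 0).

(-2.2857,0); λ=-9 ⇒ h* = (16/7)/9 = 0.2540.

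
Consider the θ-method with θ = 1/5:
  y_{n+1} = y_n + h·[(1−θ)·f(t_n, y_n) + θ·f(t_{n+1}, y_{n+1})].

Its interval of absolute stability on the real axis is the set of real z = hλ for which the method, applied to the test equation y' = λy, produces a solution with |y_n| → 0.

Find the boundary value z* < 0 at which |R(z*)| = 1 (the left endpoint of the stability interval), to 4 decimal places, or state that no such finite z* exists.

Test eqn y'=λy, z=hλ:
  y_{n+1} = y_n + z·[4/5·y_n + 1/5·y_{n+1}] ⇒ (1 − 1/5z)y_{n+1} = (1 + 4/5z)y_n
  Hence R(z) = (1 + 4/5z)/(1 − 1/5z).

Solve |R(x)|<1 on ℝ⁻.
x=-0.81: |R|=0.3029
R=−1: 1+4/5x = −1+1/5x ⇒ -3/5x=2 ⇒ x=2/(-3/5)=-3.3333
Confirm numerically:
  x=-2.374: |R|=0.60971 <1
  x=-2.019: |R|=0.43824 <1
  x=-1.726: |R|=0.28308 <1
  x=-3.478: |R|=1.05119 >1
  x=-3.363: |R|=1.01064 >1
So |R|<1 on (-3.3333, 0).

left endpoint -3.3333.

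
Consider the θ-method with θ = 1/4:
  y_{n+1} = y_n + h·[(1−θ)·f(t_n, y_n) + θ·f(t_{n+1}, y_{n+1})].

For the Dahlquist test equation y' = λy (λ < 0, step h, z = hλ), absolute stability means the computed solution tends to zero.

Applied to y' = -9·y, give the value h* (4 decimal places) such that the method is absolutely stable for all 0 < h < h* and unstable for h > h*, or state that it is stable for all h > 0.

(-4.0000,0); λ=-9 ⇒ h* = (4)/9 = 0.4444.

Test eqn y'=λy, z=hλ:
  y_{n+1} = y_n + z·[3/4·y_n + 1/4·y_{n+1}] ⇒ (1 − 1/4z)y_{n+1} = (1 + 3/4z)y_n
  Hence R(z) = (1 + 3/4z)/(1 − 1/4z).

Need |R(x)|<1, x<0.
x=-1.56: |R|=0.1223
R=−1: 1+3/4x = −1+1/4x ⇒ -1/2x=2 ⇒ x=2/(-1/2)=-4.0000
Confirm numerically:
  x=-3.916: |R|=0.97878 <1
  x=-3.868: |R|=0.96645 <1
  x=-3.042: |R|=0.72792 <1
  x=-2.942: |R|=0.69519 <1
  x=-4.317: |R|=1.07623 >1
  x=-4.257: |R|=1.06225 >1
Interval (-4.0000, 0).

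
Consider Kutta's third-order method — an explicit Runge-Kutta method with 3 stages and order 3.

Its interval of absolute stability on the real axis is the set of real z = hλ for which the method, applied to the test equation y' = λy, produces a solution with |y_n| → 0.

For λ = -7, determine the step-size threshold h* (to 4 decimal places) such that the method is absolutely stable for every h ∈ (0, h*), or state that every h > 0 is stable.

(-2.5127,0); λ=-7 ⇒ h* = 0.3590.

Set f=λy, z=hλ:
  order 3, 3-stage ⇒ R(z)=1+z+z^2/2+z^3/6
  (e.g. R(-1.8)=-0.15200, |R|=0.15200)

Boundary: |R(x)|=1, x<0.
x=-1.8: |R|=0.1520
|R(-2.29)|=0.6694 |R(-2.24)|=0.6044 |R(-1.1)|=0.2832
Bisect:
  x_lo=-2.8322 |R|=1.6079  x_hi=-0.1442 |R|=0.8657
  mid=-1.48821 |R|=0.06983 →hi
  mid=-2.16022 |R|=0.50707 →hi
  mid=-2.49622 |R|=0.97303 →hi
  mid=-2.66422 |R|=1.26699 →lo
  mid=-2.58022 |R|=1.11444 →lo
  mid=-2.53822 |R|=1.04238 →lo
  mid=-2.51722 |R|=1.00737 →lo
  mid=-2.50672 |R|=0.99012 →hi
  ...
  [-2.51279,-2.51263] ⇒ x*=-2.5127
So |R|<1 on (-2.5127, 0).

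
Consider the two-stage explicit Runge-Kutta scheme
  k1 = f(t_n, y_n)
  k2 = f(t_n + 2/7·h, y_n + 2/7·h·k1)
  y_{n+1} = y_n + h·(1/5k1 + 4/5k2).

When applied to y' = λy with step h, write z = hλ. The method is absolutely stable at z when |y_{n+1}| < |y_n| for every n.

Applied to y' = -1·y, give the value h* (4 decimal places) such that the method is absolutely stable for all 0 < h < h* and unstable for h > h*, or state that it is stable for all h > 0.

(-4.3750,0); λ=-1 ⇒ h* = (35/8)/1 = 4.3750.

Test eqn y'=λy, z=hλ:
  k1=λy_n ⇒ h·k1=z·y_n;  k2=λ(1+2/7z)y_n ⇒ h·k2=z(1+2/7z)y_n
  y_{n+1}/y_n = 1 + 1/5z + 4/5z(1+2/7z) = 1 + z + 8/35z²
  so R(z) = 1 + z + 8/35z².

Find x<0 with |R(x)|<1.
x=-0.77: |R|=0.3655
R=1: x+8/35x²=0 ⇒ x=−35/8=-4.3750; min R=1−1/(4·8/35)=-0.0938>−1
Confirm numerically:
  x=-3.762: |R|=0.47289 <1
  x=-3.632: |R|=0.38318 <1
  x=-3.558: |R|=0.33557 <1
  x=-2.203: |R|=0.09370 <1
  x=-4.554: |R|=1.18632 >1
  x=-4.468: |R|=1.09498 >1
  x=-4.415: |R|=1.04037 >1
So |R|<1 on (-4.3750, 0).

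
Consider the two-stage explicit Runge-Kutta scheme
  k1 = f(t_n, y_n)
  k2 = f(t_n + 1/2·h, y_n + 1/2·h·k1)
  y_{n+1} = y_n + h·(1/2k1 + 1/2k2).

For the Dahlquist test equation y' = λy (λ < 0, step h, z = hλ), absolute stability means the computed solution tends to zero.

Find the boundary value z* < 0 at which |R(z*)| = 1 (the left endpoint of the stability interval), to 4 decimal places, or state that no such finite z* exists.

z* = -4.0000.

On y'=λy, z=hλ:
  k1=λy_n ⇒ h·k1=z·y_n;  k2=λ(1+1/2z)y_n ⇒ h·k2=z(1+1/2z)y_n
  y_{n+1}/y_n = 1 + 1/2z + 1/2z(1+1/2z) = 1 + z + 1/4z²
  so R(z) = 1 + z + 1/4z².

Need |R(x)|<1, x<0.
x=-1.49: |R|=0.0650
R=1: x+1/4x²=0 ⇒ x=−4=-4.0000; min R=1−1/(4·1/4)=0.0000>−1
Confirm numerically:
  x=-3.804: |R|=0.81360 <1
  x=-3.800: |R|=0.81000 <1
  x=-3.353: |R|=0.45765 <1
  x=-1.957: |R|=0.00046 <1
  x=-4.285: |R|=1.30531 >1
  x=-4.085: |R|=1.08681 >1
So |R|<1 on (-4.0000, 0).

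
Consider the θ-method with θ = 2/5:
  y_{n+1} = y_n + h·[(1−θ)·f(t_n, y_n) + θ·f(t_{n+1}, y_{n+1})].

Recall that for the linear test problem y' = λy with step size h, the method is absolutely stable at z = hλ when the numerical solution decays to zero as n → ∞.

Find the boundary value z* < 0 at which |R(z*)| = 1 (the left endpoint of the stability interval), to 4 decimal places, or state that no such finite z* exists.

left endpoint -10.0000.

Test eqn y'=λy, z=hλ:
  y_{n+1} = y_n + z·[3/5·y_n + 2/5·y_{n+1}] ⇒ (1 − 2/5z)y_{n+1} = (1 + 3/5z)y_n
  ⇒ R(z) = (1 + 3/5z)/(1 − 2/5z).

Need |R(x)|<1, x<0.
x=-1.46: |R|=0.0783
R=−1: 1+3/5x = −1+2/5x ⇒ -1/5x=2 ⇒ x=2/(-1/5)=-10.0000
Confirm numerically:
  x=-9.852: |R|=0.99401 <1
  x=-8.990: |R|=0.95605 <1
  x=-8.678: |R|=0.94087 <1
  x=-4.619: |R|=0.62207 <1
  x=-10.529: |R|=1.02030 >1
  x=-10.285: |R|=1.01115 >1
  x=-10.117: |R|=1.00464 >1
So |R|<1 on (-10.0000, 0).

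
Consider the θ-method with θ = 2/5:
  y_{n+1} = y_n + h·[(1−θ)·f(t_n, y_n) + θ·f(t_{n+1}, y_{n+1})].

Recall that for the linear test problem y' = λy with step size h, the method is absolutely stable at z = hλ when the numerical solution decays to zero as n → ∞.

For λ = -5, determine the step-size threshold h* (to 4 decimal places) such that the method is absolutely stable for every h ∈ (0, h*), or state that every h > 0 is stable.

On y'=λy, z=hλ:
  y_{n+1} = y_n + z·[3/5·y_n + 2/5·y_{n+1}] ⇒ (1 − 2/5z)y_{n+1} = (1 + 3/5z)y_n
  ⇒ R(z) = (1 + 3/5z)/(1 − 2/5z).

Need |R(x)|<1, x<0.
x=-0.87: |R|=0.3546
R=−1: 1+3/5x = −1+2/5x ⇒ -1/5x=2 ⇒ x=2/(-1/5)=-10.0000
Confirm numerically:
  x=-8.528: |R|=0.93326 <1
  x=-6.414: |R|=0.79886 <1
  x=-4.510: |R|=0.60842 <1
  x=-10.312: |R|=1.01218 >1
  x=-10.234: |R|=1.00919 >1
  x=-10.171: |R|=1.00675 >1
Interval (-10.0000, 0).

(-10.0000,0); λ=-5 ⇒ h* = (10)/5 = 2.0000.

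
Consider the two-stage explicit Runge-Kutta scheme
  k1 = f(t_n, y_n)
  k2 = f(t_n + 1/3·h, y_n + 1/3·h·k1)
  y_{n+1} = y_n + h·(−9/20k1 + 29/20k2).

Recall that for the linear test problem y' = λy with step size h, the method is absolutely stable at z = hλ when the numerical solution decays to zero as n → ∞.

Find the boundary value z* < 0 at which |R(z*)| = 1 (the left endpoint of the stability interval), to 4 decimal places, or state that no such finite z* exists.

Set f=λy, z=hλ:
  k1=λy_n ⇒ h·k1=z·y_n;  k2=λ(1+1/3z)y_n ⇒ h·k2=z(1+1/3z)y_n
  y_{n+1}/y_n = 1 − 9/20z + 29/20z(1+1/3z) = 1 + z + 29/60z²
  so R(z) = 1 + z + 29/60z².

Find x<0 with |R(x)|<1.
x=-1.71: |R|=0.7033
R=1: x+29/60x²=0 ⇒ x=−60/29=-2.0690; min R=1−1/(4·29/60)=0.4828>−1
Confirm numerically:
  x=-1.698: |R|=0.69555 <1
  x=-1.611: |R|=0.64341 <1
  x=-0.958: |R|=0.48559 <1
  x=-0.836: |R|=0.50180 <1
  x=-2.647: |R|=1.73953 >1
  x=-2.573: |R|=1.62683 >1
  x=-2.302: |R|=1.25928 >1
Interval (-2.0690, 0).

left endpoint -2.0690.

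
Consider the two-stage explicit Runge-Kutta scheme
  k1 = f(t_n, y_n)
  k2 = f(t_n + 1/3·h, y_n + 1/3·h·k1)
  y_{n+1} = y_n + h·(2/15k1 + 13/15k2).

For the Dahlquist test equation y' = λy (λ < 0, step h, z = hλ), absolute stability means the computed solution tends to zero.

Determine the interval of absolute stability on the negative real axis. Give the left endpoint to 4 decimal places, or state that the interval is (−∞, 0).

(-3.4615, 0).

Test eqn y'=λy, z=hλ:
  k1=λy_n ⇒ h·k1=z·y_n;  k2=λ(1+1/3z)y_n ⇒ h·k2=z(1+1/3z)y_n
  y_{n+1}/y_n = 1 + 2/15z + 13/15z(1+1/3z) = 1 + z + 13/45z²
  so R(z) = 1 + z + 13/45z².

Find x<0 with |R(x)|<1.
x=-1.37: |R|=0.1722
R=1: x+13/45x²=0 ⇒ x=−45/13=-3.4615; min R=1−1/(4·13/45)=0.1346>−1
Confirm numerically:
  x=-3.131: |R|=0.70102 <1
  x=-2.758: |R|=0.43945 <1
  x=-2.322: |R|=0.23560 <1
  x=-2.020: |R|=0.15878 <1
  x=-3.767: |R|=1.33242 >1
  x=-3.752: |R|=1.31483 >1
  x=-3.691: |R|=1.24467 >1
Interval (-3.4615, 0).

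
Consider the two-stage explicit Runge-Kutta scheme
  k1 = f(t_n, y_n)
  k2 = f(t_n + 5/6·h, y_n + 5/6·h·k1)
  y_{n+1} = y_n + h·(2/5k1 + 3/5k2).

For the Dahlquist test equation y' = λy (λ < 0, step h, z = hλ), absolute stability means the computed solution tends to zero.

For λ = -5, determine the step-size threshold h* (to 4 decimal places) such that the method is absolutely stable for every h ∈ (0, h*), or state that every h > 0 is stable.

On y'=λy, z=hλ:
  k1=λy_n ⇒ h·k1=z·y_n;  k2=λ(1+5/6z)y_n ⇒ h·k2=z(1+5/6z)y_n
  y_{n+1}/y_n = 1 + 2/5z + 3/5z(1+5/6z) = 1 + z + 1/2z²
  Hence R(z) = 1 + z + 1/2z².

Boundary: |R(x)|=1, x<0.
x=-0.43: |R|=0.6624
R=1: x+1/2x²=0 ⇒ x=−2=-2.0000; min R=1−1/(4·1/2)=0.5000>−1
Confirm numerically:
  x=-1.835: |R|=0.84861 <1
  x=-0.992: |R|=0.50003 <1
  x=-0.927: |R|=0.50266 <1
  x=-2.435: |R|=1.52961 >1
  x=-2.234: |R|=1.26138 >1
Stable set (-2.0000, 0).

(-2.0000,0); λ=-5 ⇒ h* = (2)/5 = 0.4000.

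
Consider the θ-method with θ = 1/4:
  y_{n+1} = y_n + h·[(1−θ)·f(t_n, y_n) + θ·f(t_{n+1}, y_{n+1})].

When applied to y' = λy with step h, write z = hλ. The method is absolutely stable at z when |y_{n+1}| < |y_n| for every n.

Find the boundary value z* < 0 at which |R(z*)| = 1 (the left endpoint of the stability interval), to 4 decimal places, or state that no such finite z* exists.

Set f=λy, z=hλ:
  y_{n+1} = y_n + z·[3/4·y_n + 1/4·y_{n+1}] ⇒ (1 − 1/4z)y_{n+1} = (1 + 3/4z)y_n
  Hence R(z) = (1 + 3/4z)/(1 − 1/4z).

Need |R(x)|<1, x<0.
x=-0.49: |R|=0.5635
R=−1: 1+3/4x = −1+1/4x ⇒ -1/2x=2 ⇒ x=2/(-1/2)=-4.0000
Confirm numerically:
  x=-3.303: |R|=0.80912 <1
  x=-2.294: |R|=0.45790 <1
  x=-1.806: |R|=0.24423 <1
  x=-4.413: |R|=1.09818 >1
  x=-4.335: |R|=1.08038 >1
Stable set (-4.0000, 0).

z* = -4.0000.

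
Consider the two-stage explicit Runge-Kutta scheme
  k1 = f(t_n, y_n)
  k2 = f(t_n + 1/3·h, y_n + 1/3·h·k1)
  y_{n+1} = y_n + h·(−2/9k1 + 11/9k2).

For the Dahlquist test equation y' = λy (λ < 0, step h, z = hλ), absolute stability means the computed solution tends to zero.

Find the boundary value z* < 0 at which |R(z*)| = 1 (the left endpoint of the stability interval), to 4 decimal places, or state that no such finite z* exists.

Set f=λy, z=hλ:
  k1=λy_n ⇒ h·k1=z·y_n;  k2=λ(1+1/3z)y_n ⇒ h·k2=z(1+1/3z)y_n
  y_{n+1}/y_n = 1 − 2/9z + 11/9z(1+1/3z) = 1 + z + 11/27z²
  Hence R(z) = 1 + z + 11/27z².

Need |R(x)|<1, x<0.
x=-0.99: |R|=0.4093
R=1: x+11/27x²=0 ⇒ x=−27/11=-2.4545; min R=1−1/(4·11/27)=0.3864>−1
Confirm numerically:
  x=-2.363: |R|=0.91187 <1
  x=-1.736: |R|=0.49180 <1
  x=-1.491: |R|=0.41470 <1
  x=-1.355: |R|=0.39301 <1
  x=-2.859: |R|=1.47110 >1
  x=-2.519: |R|=1.06615 >1
Stable set (-2.4545, 0).

left endpoint -2.4545.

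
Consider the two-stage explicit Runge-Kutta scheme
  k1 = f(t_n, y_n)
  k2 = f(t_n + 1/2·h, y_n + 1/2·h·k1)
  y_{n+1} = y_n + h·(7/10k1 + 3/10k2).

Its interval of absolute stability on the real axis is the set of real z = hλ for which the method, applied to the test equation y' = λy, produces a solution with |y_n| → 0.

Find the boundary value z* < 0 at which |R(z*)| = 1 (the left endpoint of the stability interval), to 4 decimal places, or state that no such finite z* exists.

With y'=λy (z=hλ):
  k1=λy_n ⇒ h·k1=z·y_n;  k2=λ(1+1/2z)y_n ⇒ h·k2=z(1+1/2z)y_n
  y_{n+1}/y_n = 1 + 7/10z + 3/10z(1+1/2z) = 1 + z + 3/20z²
  so R(z) = 1 + z + 3/20z².

Solve |R(x)|<1 on ℝ⁻.
x=-0.8: |R|=0.2960
R=1: x+3/20x²=0 ⇒ x=−20/3=-6.6667; min R=1−1/(4·3/20)=-0.6667>−1
Confirm numerically:
  x=-6.365: |R|=0.71198 <1
  x=-6.190: |R|=0.55741 <1
  x=-5.324: |R|=0.07225 <1
  x=-3.889: |R|=0.62035 <1
  x=-7.205: |R|=1.58180 >1
  x=-7.191: |R|=1.56557 >1
  x=-6.955: |R|=1.30080 >1
So |R|<1 on (-6.6667, 0).

z* = -6.6667.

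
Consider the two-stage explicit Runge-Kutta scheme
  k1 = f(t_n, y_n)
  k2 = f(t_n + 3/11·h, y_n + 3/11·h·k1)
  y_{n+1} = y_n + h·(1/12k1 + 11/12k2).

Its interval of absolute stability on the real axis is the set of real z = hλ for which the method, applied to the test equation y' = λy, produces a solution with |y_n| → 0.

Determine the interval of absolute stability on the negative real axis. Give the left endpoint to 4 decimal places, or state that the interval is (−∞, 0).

z∈(-4.0000,0).

On y'=λy, z=hλ:
  k1=λy_n ⇒ h·k1=z·y_n;  k2=λ(1+3/11z)y_n ⇒ h·k2=z(1+3/11z)y_n
  y_{n+1}/y_n = 1 + 1/12z + 11/12z(1+3/11z) = 1 + z + 1/4z²
  so R(z) = 1 + z + 1/4z².

Solve |R(x)|<1 on ℝ⁻.
x=-0.69: |R|=0.4290
R=1: x+1/4x²=0 ⇒ x=−4=-4.0000; min R=1−1/(4·1/4)=0.0000>−1
Confirm numerically:
  x=-3.858: |R|=0.86304 <1
  x=-2.941: |R|=0.22137 <1
  x=-1.826: |R|=0.00757 <1
  x=-4.337: |R|=1.36539 >1
  x=-4.181: |R|=1.18919 >1
  x=-4.139: |R|=1.14383 >1
Stable set (-4.0000, 0).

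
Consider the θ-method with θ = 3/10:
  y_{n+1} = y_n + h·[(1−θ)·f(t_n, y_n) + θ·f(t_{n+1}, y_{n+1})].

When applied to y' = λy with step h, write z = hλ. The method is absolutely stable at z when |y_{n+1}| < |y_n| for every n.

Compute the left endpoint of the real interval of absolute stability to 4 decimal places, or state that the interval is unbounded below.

z* = -5.0000.

On y'=λy, z=hλ:
  y_{n+1} = y_n + z·[7/10·y_n + 3/10·y_{n+1}] ⇒ (1 − 3/10z)y_{n+1} = (1 + 7/10z)y_n
  Hence R(z) = (1 + 7/10z)/(1 − 3/10z).

Solve |R(x)|<1 on ℝ⁻.
x=-1.77: |R|=0.1561
R=−1: 1+7/10x = −1+3/10x ⇒ -2/5x=2 ⇒ x=2/(-2/5)=-5.0000
Confirm numerically:
  x=-4.515: |R|=0.91760 <1
  x=-4.459: |R|=0.90743 <1
  x=-2.510: |R|=0.43183 <1
  x=-5.550: |R|=1.08255 >1
  x=-5.418: |R|=1.06369 >1
  x=-5.071: |R|=1.01126 >1
So |R|<1 on (-5.0000, 0).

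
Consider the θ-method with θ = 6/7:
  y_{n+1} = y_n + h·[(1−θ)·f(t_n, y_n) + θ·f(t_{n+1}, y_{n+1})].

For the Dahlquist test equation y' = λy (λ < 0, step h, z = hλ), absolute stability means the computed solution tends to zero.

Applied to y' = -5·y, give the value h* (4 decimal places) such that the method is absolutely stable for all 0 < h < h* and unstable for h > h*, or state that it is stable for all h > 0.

interval (−∞, 0). Any h>0 works for λ=-5.

With y'=λy (z=hλ):
  y_{n+1} = y_n + z·[1/7·y_n + 6/7·y_{n+1}] ⇒ (1 − 6/7z)y_{n+1} = (1 + 1/7z)y_n
  R(z) = (1 + 1/7z)/(1 − 6/7z).

Find x<0 with |R(x)|<1.
x=-1.5: |R|=0.3437
x=-2: |R|=0.2632
x=-10: |R|=0.0448
x=-100: |R|=0.1532
θ=6/7≥1/2 ⇒ |1+1/7x|<|1−6/7x| ∀x<0 ⇒ interval (−∞,0).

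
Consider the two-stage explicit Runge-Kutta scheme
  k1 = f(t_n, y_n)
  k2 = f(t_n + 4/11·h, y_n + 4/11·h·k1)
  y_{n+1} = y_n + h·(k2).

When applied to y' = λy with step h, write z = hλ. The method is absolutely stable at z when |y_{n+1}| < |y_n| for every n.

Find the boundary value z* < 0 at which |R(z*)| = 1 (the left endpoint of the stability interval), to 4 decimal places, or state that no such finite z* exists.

With y'=λy (z=hλ):
  k1=λy_n ⇒ h·k1=z·y_n;  k2=λ(1+4/11z)y_n ⇒ h·k2=z(1+4/11z)y_n
  y_{n+1}/y_n = 1 + z(1+4/11z) = 1 + z + 4/11z²
  R(z) = 1 + z + 4/11z².

Solve |R(x)|<1 on ℝ⁻.
x=-1.64: |R|=0.3380
R=1: x+4/11x²=0 ⇒ x=−11/4=-2.7500; min R=1−1/(4·4/11)=0.3125>−1
Confirm numerically:
  x=-2.034: |R|=0.47042 <1
  x=-1.378: |R|=0.31250 <1
  x=-1.261: |R|=0.31723 <1
  x=-3.246: |R|=1.58546 >1
  x=-3.120: |R|=1.41978 >1
  x=-3.110: |R|=1.40713 >1
So |R|<1 on (-2.7500, 0).

z* = -2.7500.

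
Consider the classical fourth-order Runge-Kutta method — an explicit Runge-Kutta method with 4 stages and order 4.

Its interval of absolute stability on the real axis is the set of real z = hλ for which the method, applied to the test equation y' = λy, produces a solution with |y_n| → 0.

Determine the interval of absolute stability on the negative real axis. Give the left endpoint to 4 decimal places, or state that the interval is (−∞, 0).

With y'=λy (z=hλ):
  order 4, 4-stage ⇒ R(z)=1+z+z^2/2+z^3/6+z^4/24
  (e.g. R(-1.35)=0.28958, |R|=0.28958)

Boundary: |R(x)|=1, x<0.
x=-1.35: |R|=0.2896
|R(-1.25)|=0.3075 |R(-1.03)|=0.3652 |R(-1.02)|=0.3684
Bisect:
  x_lo=-3.1854 |R|=1.7908  x_hi=-0.1116 |R|=0.8944
  mid=-1.64850 |R|=0.27134 →hi
  mid=-2.41693 |R|=0.57256 →hi
  mid=-2.80114 |R|=1.02415 →lo
  mid=-2.60903 |R|=0.76519 →hi
  mid=-2.70509 |R|=0.88565 →hi
  mid=-2.75311 |R|=0.95255 →hi
  mid=-2.77712 |R|=0.98775 →hi
  mid=-2.78913 |R|=1.00580 →lo
  mid=-2.78313 |R|=0.99674 →hi
  ...
  [-2.78538,-2.78519] ⇒ x*=-2.7853
Stable set (-2.7853, 0).

(-2.7853, 0).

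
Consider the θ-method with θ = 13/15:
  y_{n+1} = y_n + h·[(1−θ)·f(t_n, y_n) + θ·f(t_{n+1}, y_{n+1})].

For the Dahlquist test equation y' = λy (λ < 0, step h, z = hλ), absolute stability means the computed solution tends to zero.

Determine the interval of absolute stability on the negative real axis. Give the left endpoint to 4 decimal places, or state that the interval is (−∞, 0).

Set f=λy, z=hλ:
  y_{n+1} = y_n + z·[2/15·y_n + 13/15·y_{n+1}] ⇒ (1 − 13/15z)y_{n+1} = (1 + 2/15z)y_n
  so R(z) = (1 + 2/15z)/(1 − 13/15z).

Need |R(x)|<1, x<0.
x=-1.79: |R|=0.2984
x=-2: |R|=0.2683
x=-10: |R|=0.0345
x=-100: |R|=0.1407
θ=13/15≥1/2 ⇒ |1+2/15x|<|1−13/15x| ∀x<0 ⇒ unbounded interval.

unbounded; (−∞, 0).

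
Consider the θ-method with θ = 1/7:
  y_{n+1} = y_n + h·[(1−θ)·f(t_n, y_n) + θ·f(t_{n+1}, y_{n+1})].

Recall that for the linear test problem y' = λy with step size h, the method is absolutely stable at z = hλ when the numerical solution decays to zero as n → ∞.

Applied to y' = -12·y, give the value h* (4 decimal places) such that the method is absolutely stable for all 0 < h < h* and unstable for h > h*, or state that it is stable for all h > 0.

(-2.8000,0); λ=-12 ⇒ h* = (14/5)/12 = 0.2333.

On y'=λy, z=hλ:
  y_{n+1} = y_n + z·[6/7·y_n + 1/7·y_{n+1}] ⇒ (1 − 1/7z)y_{n+1} = (1 + 6/7z)y_n
  so R(z) = (1 + 6/7z)/(1 − 1/7z).

Need |R(x)|<1, x<0.
x=-1.13: |R|=0.0271
R=−1: 1+6/7x = −1+1/7x ⇒ -5/7x=2 ⇒ x=2/(-5/7)=-2.8000
Confirm numerically:
  x=-2.669: |R|=0.93226 <1
  x=-2.535: |R|=0.86104 <1
  x=-2.370: |R|=0.77054 <1
  x=-1.728: |R|=0.38588 <1
  x=-3.184: |R|=1.18853 >1
  x=-3.097: |R|=1.14707 >1
  x=-3.011: |R|=1.10538 >1
Stable set (-2.8000, 0).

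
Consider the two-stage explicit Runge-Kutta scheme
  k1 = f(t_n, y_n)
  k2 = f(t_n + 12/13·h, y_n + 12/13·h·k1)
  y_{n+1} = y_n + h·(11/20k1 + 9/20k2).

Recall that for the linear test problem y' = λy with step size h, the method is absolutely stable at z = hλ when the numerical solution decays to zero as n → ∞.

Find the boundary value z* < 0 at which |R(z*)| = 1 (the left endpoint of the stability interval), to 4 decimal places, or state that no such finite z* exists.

On y'=λy, z=hλ:
  k1=λy_n ⇒ h·k1=z·y_n;  k2=λ(1+12/13z)y_n ⇒ h·k2=z(1+12/13z)y_n
  y_{n+1}/y_n = 1 + 11/20z + 9/20z(1+12/13z) = 1 + z + 27/65z²
  ⇒ R(z) = 1 + z + 27/65z².

Solve |R(x)|<1 on ℝ⁻.
x=-0.91: |R|=0.4340
R=1: x+27/65x²=0 ⇒ x=−65/27=-2.4074; min R=1−1/(4·27/65)=0.3981>−1
Confirm numerically:
  x=-1.867: |R|=0.58090 <1
  x=-1.587: |R|=0.45917 <1
  x=-1.441: |R|=0.42154 <1
  x=-2.985: |R|=1.71617 >1
  x=-2.836: |R|=1.50490 >1
So |R|<1 on (-2.4074, 0).

z* = -2.4074.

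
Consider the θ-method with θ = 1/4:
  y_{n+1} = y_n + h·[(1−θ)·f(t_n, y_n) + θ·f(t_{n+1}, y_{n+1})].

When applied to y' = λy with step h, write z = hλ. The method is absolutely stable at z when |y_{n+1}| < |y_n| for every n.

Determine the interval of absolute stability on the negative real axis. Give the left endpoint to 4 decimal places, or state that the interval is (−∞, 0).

z∈(-4.0000,0).

Set f=λy, z=hλ:
  y_{n+1} = y_n + z·[3/4·y_n + 1/4·y_{n+1}] ⇒ (1 − 1/4z)y_{n+1} = (1 + 3/4z)y_n
  R(z) = (1 + 3/4z)/(1 − 1/4z).

Need |R(x)|<1, x<0.
x=-0.34: |R|=0.6866
R=−1: 1+3/4x = −1+1/4x ⇒ -1/2x=2 ⇒ x=2/(-1/2)=-4.0000
Confirm numerically:
  x=-3.845: |R|=0.96048 <1
  x=-3.648: |R|=0.90795 <1
  x=-2.760: |R|=0.63314 <1
  x=-4.556: |R|=1.12997 >1
  x=-4.194: |R|=1.04735 >1
Stable set (-4.0000, 0).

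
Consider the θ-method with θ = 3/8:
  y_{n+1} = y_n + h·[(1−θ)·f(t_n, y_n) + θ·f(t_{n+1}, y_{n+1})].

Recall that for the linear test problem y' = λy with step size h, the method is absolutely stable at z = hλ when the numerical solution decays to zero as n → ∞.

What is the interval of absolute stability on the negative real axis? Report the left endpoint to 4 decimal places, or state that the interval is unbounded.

(-8.0000, 0).

With y'=λy (z=hλ):
  y_{n+1} = y_n + z·[5/8·y_n + 3/8·y_{n+1}] ⇒ (1 − 3/8z)y_{n+1} = (1 + 5/8z)y_n
  Hence R(z) = (1 + 5/8z)/(1 − 3/8z).

Solve |R(x)|<1 on ℝ⁻.
x=-0.84: |R|=0.3612
R=−1: 1+5/8x = −1+3/8x ⇒ -1/4x=2 ⇒ x=2/(-1/4)=-8.0000
Confirm numerically:
  x=-7.858: |R|=0.99101 <1
  x=-3.717: |R|=0.55271 <1
  x=-3.639: |R|=0.53893 <1
  x=-3.219: |R|=0.45846 <1
  x=-8.479: |R|=1.02865 >1
  x=-8.240: |R|=1.01467 >1
So |R|<1 on (-8.0000, 0).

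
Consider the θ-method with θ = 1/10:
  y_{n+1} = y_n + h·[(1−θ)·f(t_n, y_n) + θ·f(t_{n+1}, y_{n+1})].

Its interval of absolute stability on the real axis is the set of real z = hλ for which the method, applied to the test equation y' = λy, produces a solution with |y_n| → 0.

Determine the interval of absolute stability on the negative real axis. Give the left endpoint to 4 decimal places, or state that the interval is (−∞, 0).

Set f=λy, z=hλ:
  y_{n+1} = y_n + z·[9/10·y_n + 1/10·y_{n+1}] ⇒ (1 − 1/10z)y_{n+1} = (1 + 9/10z)y_n
  ⇒ R(z) = (1 + 9/10z)/(1 − 1/10z).

Find x<0 with |R(x)|<1.
x=-0.79: |R|=0.2678
R=−1: 1+9/10x = −1+1/10x ⇒ -4/5x=2 ⇒ x=2/(-4/5)=-2.5000
Confirm numerically:
  x=-2.350: |R|=0.90283 <1
  x=-2.152: |R|=0.77090 <1
  x=-1.828: |R|=0.54549 <1
  x=-1.007: |R|=0.08513 <1
  x=-2.775: |R|=1.17221 >1
  x=-2.559: |R|=1.03758 >1
  x=-2.531: |R|=1.01979 >1
So |R|<1 on (-2.5000, 0).

z∈(-2.5000,0).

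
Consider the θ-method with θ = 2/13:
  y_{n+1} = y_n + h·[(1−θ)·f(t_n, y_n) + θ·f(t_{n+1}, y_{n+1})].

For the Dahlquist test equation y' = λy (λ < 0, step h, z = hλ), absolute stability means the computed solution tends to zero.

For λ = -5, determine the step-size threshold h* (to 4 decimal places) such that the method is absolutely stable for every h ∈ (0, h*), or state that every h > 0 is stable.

(-2.8889,0); λ=-5 ⇒ h* = (26/9)/5 = 0.5778.

On y'=λy, z=hλ:
  y_{n+1} = y_n + z·[11/13·y_n + 2/13·y_{n+1}] ⇒ (1 − 2/13z)y_{n+1} = (1 + 11/13z)y_n
  Hence R(z) = (1 + 11/13z)/(1 − 2/13z).

Solve |R(x)|<1 on ℝ⁻.
x=-1.79: |R|=0.4035
R=−1: 1+11/13x = −1+2/13x ⇒ -9/13x=2 ⇒ x=2/(-9/13)=-2.8889
Confirm numerically:
  x=-2.718: |R|=0.91658 <1
  x=-2.024: |R|=0.54341 <1
  x=-1.386: |R|=0.14240 <1
  x=-3.314: |R|=1.19493 >1
  x=-3.170: |R|=1.13082 >1
  x=-3.020: |R|=1.06197 >1
Stable set (-2.8889, 0).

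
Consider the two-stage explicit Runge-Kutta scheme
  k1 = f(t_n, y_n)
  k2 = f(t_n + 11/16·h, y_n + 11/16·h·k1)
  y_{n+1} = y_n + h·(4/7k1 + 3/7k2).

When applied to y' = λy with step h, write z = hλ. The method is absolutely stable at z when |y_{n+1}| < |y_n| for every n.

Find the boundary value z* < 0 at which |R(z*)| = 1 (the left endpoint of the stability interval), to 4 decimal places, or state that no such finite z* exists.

left endpoint -3.3939.

Set f=λy, z=hλ:
  k1=λy_n ⇒ h·k1=z·y_n;  k2=λ(1+11/16z)y_n ⇒ h·k2=z(1+11/16z)y_n
  y_{n+1}/y_n = 1 + 4/7z + 3/7z(1+11/16z) = 1 + z + 33/112z²
  ⇒ R(z) = 1 + z + 33/112z².

Need |R(x)|<1, x<0.
x=-0.67: |R|=0.4623
R=1: x+33/112x²=0 ⇒ x=−112/33=-3.3939; min R=1−1/(4·33/112)=0.1515>−1
Confirm numerically:
  x=-3.106: |R|=0.73649 <1
  x=-2.887: |R|=0.56878 <1
  x=-2.875: |R|=0.56041 <1
  x=-2.302: |R|=0.25937 <1
  x=-3.618: |R|=1.23885 >1
  x=-3.557: |R|=1.17089 >1
  x=-3.494: |R|=1.10301 >1
Stable set (-3.3939, 0).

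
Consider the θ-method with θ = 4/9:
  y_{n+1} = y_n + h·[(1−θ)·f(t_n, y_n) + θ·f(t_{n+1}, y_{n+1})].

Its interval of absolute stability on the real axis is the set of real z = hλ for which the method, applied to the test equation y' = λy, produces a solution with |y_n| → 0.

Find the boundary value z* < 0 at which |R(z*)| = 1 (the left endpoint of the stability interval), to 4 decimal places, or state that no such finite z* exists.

Test eqn y'=λy, z=hλ:
  y_{n+1} = y_n + z·[5/9·y_n + 4/9·y_{n+1}] ⇒ (1 − 4/9z)y_{n+1} = (1 + 5/9z)y_n
  Hence R(z) = (1 + 5/9z)/(1 − 4/9z).

Find x<0 with |R(x)|<1.
x=-1.2: |R|=0.2174
R=−1: 1+5/9x = −1+4/9x ⇒ -1/9x=2 ⇒ x=2/(-1/9)=-18.0000
Confirm numerically:
  x=-15.400: |R|=0.96317 <1
  x=-13.882: |R|=0.93618 <1
  x=-11.044: |R|=0.86919 <1
  x=-10.174: |R|=0.84252 <1
  x=-18.595: |R|=1.00714 >1
  x=-18.219: |R|=1.00267 >1
  x=-18.189: |R|=1.00231 >1
Interval (-18.0000, 0).

left endpoint -18.0000.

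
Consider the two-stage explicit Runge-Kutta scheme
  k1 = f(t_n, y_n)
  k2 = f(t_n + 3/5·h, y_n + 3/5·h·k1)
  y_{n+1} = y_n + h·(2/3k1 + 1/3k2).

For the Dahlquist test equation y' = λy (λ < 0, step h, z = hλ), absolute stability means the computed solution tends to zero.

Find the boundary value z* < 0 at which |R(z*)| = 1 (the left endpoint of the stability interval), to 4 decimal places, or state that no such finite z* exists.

left endpoint -5.0000.

With y'=λy (z=hλ):
  k1=λy_n ⇒ h·k1=z·y_n;  k2=λ(1+3/5z)y_n ⇒ h·k2=z(1+3/5z)y_n
  y_{n+1}/y_n = 1 + 2/3z + 1/3z(1+3/5z) = 1 + z + 1/5z²
  R(z) = 1 + z + 1/5z².

Find x<0 with |R(x)|<1.
x=-1.22: |R|=0.0777
R=1: x+1/5x²=0 ⇒ x=−5=-5.0000; min R=1−1/(4·1/5)=-0.2500>−1
Confirm numerically:
  x=-4.632: |R|=0.65908 <1
  x=-3.428: |R|=0.07776 <1
  x=-3.145: |R|=0.16680 <1
  x=-2.404: |R|=0.24816 <1
  x=-5.353: |R|=1.37792 >1
  x=-5.121: |R|=1.12393 >1
  x=-5.112: |R|=1.11451 >1
Stable set (-5.0000, 0).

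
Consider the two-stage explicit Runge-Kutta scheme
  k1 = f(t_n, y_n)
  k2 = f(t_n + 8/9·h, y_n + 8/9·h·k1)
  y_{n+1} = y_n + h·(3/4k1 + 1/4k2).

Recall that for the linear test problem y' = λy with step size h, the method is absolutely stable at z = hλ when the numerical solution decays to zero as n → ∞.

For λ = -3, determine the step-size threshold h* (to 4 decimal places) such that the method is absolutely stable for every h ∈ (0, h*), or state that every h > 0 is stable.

Test eqn y'=λy, z=hλ:
  k1=λy_n ⇒ h·k1=z·y_n;  k2=λ(1+8/9z)y_n ⇒ h·k2=z(1+8/9z)y_n
  y_{n+1}/y_n = 1 + 3/4z + 1/4z(1+8/9z) = 1 + z + 2/9z²
  R(z) = 1 + z + 2/9z².

Solve |R(x)|<1 on ℝ⁻.
x=-0.36: |R|=0.6688
R=1: x+2/9x²=0 ⇒ x=−9/2=-4.5000; min R=1−1/(4·2/9)=-0.1250>−1
Confirm numerically:
  x=-4.459: |R|=0.95937 <1
  x=-3.819: |R|=0.42206 <1
  x=-3.517: |R|=0.23173 <1
  x=-3.318: |R|=0.12847 <1
  x=-4.801: |R|=1.32113 >1
  x=-4.571: |R|=1.07212 >1
  x=-4.525: |R|=1.02514 >1
So |R|<1 on (-4.5000, 0).

(-4.5000,0); λ=-3 ⇒ h* = (9/2)/3 = 1.5000.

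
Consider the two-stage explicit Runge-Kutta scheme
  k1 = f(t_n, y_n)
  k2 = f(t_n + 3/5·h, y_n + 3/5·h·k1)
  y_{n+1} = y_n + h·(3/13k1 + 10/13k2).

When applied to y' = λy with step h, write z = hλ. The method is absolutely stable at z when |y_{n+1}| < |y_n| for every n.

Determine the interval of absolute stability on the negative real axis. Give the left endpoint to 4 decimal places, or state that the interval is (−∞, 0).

(-2.1667, 0).

With y'=λy (z=hλ):
  k1=λy_n ⇒ h·k1=z·y_n;  k2=λ(1+3/5z)y_n ⇒ h·k2=z(1+3/5z)y_n
  y_{n+1}/y_n = 1 + 3/13z + 10/13z(1+3/5z) = 1 + z + 6/13z²
  Hence R(z) = 1 + z + 6/13z².

Boundary: |R(x)|=1, x<0.
x=-1.57: |R|=0.5676
R=1: x+6/13x²=0 ⇒ x=−13/6=-2.1667; min R=1−1/(4·6/13)=0.4583>−1
Confirm numerically:
  x=-1.859: |R|=0.73602 <1
  x=-1.657: |R|=0.61022 <1
  x=-1.300: |R|=0.48000 <1
  x=-1.269: |R|=0.47424 <1
  x=-2.557: |R|=1.46065 >1
  x=-2.467: |R|=1.34196 >1
  x=-2.421: |R|=1.28419 >1
Interval (-2.1667, 0).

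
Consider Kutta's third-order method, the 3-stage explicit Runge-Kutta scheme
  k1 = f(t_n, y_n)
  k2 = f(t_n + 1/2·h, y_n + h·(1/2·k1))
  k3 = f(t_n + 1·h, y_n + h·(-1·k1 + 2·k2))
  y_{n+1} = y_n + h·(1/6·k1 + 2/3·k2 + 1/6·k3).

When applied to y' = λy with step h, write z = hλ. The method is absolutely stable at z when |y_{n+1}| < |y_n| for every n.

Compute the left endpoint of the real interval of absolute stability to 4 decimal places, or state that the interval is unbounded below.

With y'=λy (z=hλ):
  order 3, 3-stage ⇒ R(z)=1+z+z^2/2+z^3/6
  (e.g. R(-0.43)=0.64920, |R|=0.64920)

Need |R(x)|<1, x<0.
x=-0.43: |R|=0.6492
|R(-2.15)|=0.4951 |R(-1.44)|=0.0991 |R(-0.77)|=0.4504
Bisect:
  x_lo=-2.9566 |R|=1.8933  x_hi=-0.2028 |R|=0.8164
  mid=-1.57968 |R|=0.01103 →hi
  mid=-2.26813 |R|=0.64062 →hi
  mid=-2.61235 |R|=1.17144 →lo
  mid=-2.44024 |R|=0.88470 →hi
  mid=-2.52630 |R|=1.02242 →lo
  mid=-2.48327 |R|=0.95218 →hi
  mid=-2.50478 |R|=0.98695 →hi
  mid=-2.51554 |R|=1.00460 →lo
  mid=-2.51016 |R|=0.99575 →hi
  mid=-2.51285 |R|=1.00017 →lo
  ...
  [-2.51285,-2.51268] ⇒ x*=-2.5127
Stable set (-2.5127, 0).

z* = -2.5127.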